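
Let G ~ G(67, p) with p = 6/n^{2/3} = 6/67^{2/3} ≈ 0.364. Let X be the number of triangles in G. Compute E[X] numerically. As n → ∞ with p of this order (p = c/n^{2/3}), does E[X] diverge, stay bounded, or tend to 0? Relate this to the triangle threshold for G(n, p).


Number of potential triangles: C(67, 3) = 47905.
Each occurs with probability p³ ≈ (0.364)³ ≈ 4.81176e-02.
By linearity: E[X] = C(67, 3)·p³ ≈ 47905 · 4.81176e-02 ≈ 2305.075.
Since α = 2/3 < 1, p = c/n^{2/3} ≫ 1/n is above the triangle threshold p ~ 1/n. Asymptotically E[X] ~ (c³/6)·n^{3(1−α)} = (6³/6)·n^{1} → ∞; triangles are abundant w.h.p.

E[X] ≈ 2305.075; in regime p = Θ(1/n^{2/3}) E[X] diverges (above the triangle threshold p ~ 1/n).


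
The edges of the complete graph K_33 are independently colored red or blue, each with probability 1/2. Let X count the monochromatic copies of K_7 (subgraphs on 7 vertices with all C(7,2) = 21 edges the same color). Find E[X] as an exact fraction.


Let X = Σ_S X_S over the C(33, 7) = 4272048 subsets S of size 7, where X_S = 1 if the K_7 on S is monochromatic.
For a fixed S, the K_7 on S has C(7, 2) = 21 edges. P[all 21 edges red] = (1/2)^21, and likewise for blue, so P[monochromatic] = 2·(1/2)^21 = 2^{1 − 21} = 1/1048576.
Summing: E[X] = C(33, 7) · 2^{1 − 21} = 4272048 · 1/1048576 = 267003/65536.
Numerically: E[X] ≈ 4.07414.

E[X] = C(33,7)·2^(1−C(7,2)) = 267003/65536 ≈ 4.07414.


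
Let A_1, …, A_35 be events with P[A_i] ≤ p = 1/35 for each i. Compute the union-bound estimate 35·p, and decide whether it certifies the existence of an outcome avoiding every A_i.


Union bound: P[∪_{i=1}^{35} A_i] ≤ Σ_i P[A_i] ≤ 35·p = 35·(1/35) = 1.
Numerically: 1 ≈ 1.0000.
Is 1 < 1? NO.
Since the bound 1 is ≥ 1, the union bound is uninformative here; it does NOT by itself certify existence.

35·p = 1 ≈ 1.0000; existence NOT certified by the union bound.


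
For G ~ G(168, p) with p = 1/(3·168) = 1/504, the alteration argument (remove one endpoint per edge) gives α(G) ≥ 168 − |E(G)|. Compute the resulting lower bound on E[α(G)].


E[|E(G)|] = C(168, 2)·p = 14028 · (1/504) = 167/6.
E[α(G)] ≥ n − E[|E(G)|] = 168 − 167/6 = 841/6.
Numerically: ≈ 140.1667.
(This is only a lower bound; the true E[α(G)] may be larger.)

E[α(G)] ≥ 841/6 ≈ 140.1667.


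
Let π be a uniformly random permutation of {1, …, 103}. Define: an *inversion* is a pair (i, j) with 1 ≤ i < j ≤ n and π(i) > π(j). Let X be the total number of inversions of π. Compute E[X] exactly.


Write X = Σ X_I over the C(103, 2) = 5253 pairs i < j, with X_I the indicator of one inversion.
There are 5253 indicators.
For each fixed pair i < j, the values π(i) and π(j) are two distinct elements of {1, …, 103} in uniformly random order; by symmetry P[π(i) > π(j)] = 1/2.
By linearity: E[X] = 5253 · (1/2) = C(103, 2) · (1/2) = 5253/2 = 5253/2 ≈ 2626.5000.

E[X] = 5253/2 = 2626.5000.


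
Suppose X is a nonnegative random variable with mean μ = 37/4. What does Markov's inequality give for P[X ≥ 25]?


μ = E[X] = 37/4, a = 25.
Markov: P[X ≥ 25] ≤ μ/a = (37/4)/25 = 37/100.
Numerically: ≈ 0.3700.
(Since a = 25 > μ = 9.2500, the bound 37/100 is < 1 and informative.)

P[X ≥ 25] ≤ 37/100 ≈ 0.3700.


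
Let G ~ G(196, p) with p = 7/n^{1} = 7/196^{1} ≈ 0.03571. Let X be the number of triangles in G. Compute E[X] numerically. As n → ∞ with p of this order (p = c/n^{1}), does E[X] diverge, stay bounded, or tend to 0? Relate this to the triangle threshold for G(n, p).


Number of potential triangles: C(196, 3) = 1235780.
Each occurs with probability p³ ≈ (0.03571)³ ≈ 4.555394e-05.
By linearity: E[X] = C(196, 3)·p³ ≈ 1235780 · 4.555394e-05 ≈ 56.2946.
Here α = 1, so p = 7/n is exactly at the triangle threshold p ~ 1/n. Asymptotically E[X] → c³/6 = 7³/6 = 343/6 ≈ 57.1667, a bounded constant. In this regime the triangle count is asymptotically Poisson(c³/6).

E[X] ≈ 56.2946; in regime p = Θ(1/n^{1}) E[X] stays bounded (at the triangle threshold p ~ 1/n).


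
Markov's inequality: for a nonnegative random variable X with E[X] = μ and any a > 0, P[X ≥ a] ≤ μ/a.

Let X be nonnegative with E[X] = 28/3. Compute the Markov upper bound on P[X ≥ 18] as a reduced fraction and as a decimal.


μ = E[X] = 28/3, a = 18.
Markov: P[X ≥ 18] ≤ μ/a = (28/3)/18 = 14/27.
Numerically: ≈ 0.519.
(Since a = 18 > μ = 9.333, the bound 14/27 is < 1 and informative.)

P[X ≥ 18] ≤ 14/27 ≈ 0.519.


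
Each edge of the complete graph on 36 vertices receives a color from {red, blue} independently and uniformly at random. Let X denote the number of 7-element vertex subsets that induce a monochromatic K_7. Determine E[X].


Let X = Σ_S X_S over the C(36, 7) = 8347680 subsets S of size 7, where X_S = 1 if the K_7 on S is monochromatic.
For a fixed S, the K_7 on S has C(7, 2) = 21 edges. P[all 21 edges red] = (1/2)^21, and likewise for blue, so P[monochromatic] = 2·(1/2)^21 = 2^{1 − 21} = 1/1048576.
Summing: E[X] = C(36, 7) · 2^{1 − 21} = 8347680 · 1/1048576 = 260865/32768.
Numerically: E[X] ≈ 7.960968.

E[X] = C(36,7)·2^(1−C(7,2)) = 260865/32768 ≈ 7.960968.


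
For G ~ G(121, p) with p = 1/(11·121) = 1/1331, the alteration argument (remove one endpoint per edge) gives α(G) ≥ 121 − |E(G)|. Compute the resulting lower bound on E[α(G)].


E[|E(G)|] = C(121, 2)·p = 7260 · (1/1331) = 60/11.
E[α(G)] ≥ n − E[|E(G)|] = 121 − 60/11 = 1271/11.
Numerically: ≈ 115.545455.
(This is only a lower bound; the true E[α(G)] may be larger.)

E[α(G)] ≥ 1271/11 ≈ 115.545455.


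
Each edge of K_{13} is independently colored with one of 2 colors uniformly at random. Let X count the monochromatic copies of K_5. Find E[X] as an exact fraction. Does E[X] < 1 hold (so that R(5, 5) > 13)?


E[X] = C(13, 5) · 2^{1 − 10} = 1287 · 2^{−9} = 1287/512.
As a reduced fraction: E[X] = 1287/512 ≈ 2.5136719.
Is E[X] < 1? NO.
Since E[X] ≥ 1, the first-moment bound is inconclusive at n = 13; it does NOT by itself certify R(5, 5) > 13.

E[X] = 1287/512 ≈ 2.5136719; E[X] ≥ 1; first-moment method inconclusive here.


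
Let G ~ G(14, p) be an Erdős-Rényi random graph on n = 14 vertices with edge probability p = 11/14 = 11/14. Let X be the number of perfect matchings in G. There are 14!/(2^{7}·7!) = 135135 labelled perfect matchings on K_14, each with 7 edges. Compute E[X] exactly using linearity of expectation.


K_14 has 14!/(2^{7}·7!) = 135135 labelled perfect matchings.
For each such perfect matching H, let X_H = 1 if all 7 edges of H are present in G. Then P[X_H = 1] = p^{7} = (11/14)^{7} = 19487171/105413504.
By linearity of expectation: E[X] = Σ_H E[X_H] = 135135 · p^{7} = 135135 · 19487171/105413504 = 376199836155/15059072.
Numerically: E[X] ≈ 2.498e+04.

E[X] = 135135 · (11/14)^{7} = 376199836155/15059072 ≈ 2.498e+04.


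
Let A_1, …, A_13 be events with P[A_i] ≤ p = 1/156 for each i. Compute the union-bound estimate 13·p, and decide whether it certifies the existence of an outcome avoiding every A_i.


Union bound: P[∪_{i=1}^{13} A_i] ≤ Σ_i P[A_i] ≤ 13·p = 13·(1/156) = 1/12.
Numerically: 1/12 ≈ 0.083.
Is 1/12 < 1? YES.
Since P[∪ A_i] ≤ 1/12 < 1, the complement has P[∩ A_i^c] ≥ 1 − 1/12 = 11/12 > 0, so some outcome avoids every A_i.

13·p = 1/12 ≈ 0.083; existence CERTIFIED by the union bound.


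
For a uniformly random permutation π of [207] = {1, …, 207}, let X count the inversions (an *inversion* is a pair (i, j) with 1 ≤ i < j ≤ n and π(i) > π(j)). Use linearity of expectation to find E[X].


Write X = Σ X_I over the C(207, 2) = 21321 pairs i < j, with X_I the indicator of one inversion.
There are 21321 indicators.
For each fixed pair i < j, the values π(i) and π(j) are two distinct elements of {1, …, 207} in uniformly random order; by symmetry P[π(i) > π(j)] = 1/2.
By linearity: E[X] = 21321 · (1/2) = C(207, 2) · (1/2) = 21321/2 = 21321/2 ≈ 10660.500000.

E[X] = 21321/2 = 10660.500000.


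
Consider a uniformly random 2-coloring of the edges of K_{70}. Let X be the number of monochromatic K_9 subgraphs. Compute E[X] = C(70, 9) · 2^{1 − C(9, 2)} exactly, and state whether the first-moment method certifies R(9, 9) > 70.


E[X] = C(70, 9) · 2^{1 − 36} = 65033528560 · 2^{−35} = 65033528560/34359738368.
As a reduced fraction: E[X] = 4064595535/2147483648 ≈ 1.89272.
Is E[X] < 1? NO.
Since E[X] ≥ 1, the first-moment bound is inconclusive at n = 70; it does NOT by itself certify R(9, 9) > 70.

E[X] = 4064595535/2147483648 ≈ 1.89272; E[X] ≥ 1; first-moment method inconclusive here.


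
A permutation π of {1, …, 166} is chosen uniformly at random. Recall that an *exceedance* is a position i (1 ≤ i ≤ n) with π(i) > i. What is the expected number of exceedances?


Write X = Σ_{i=1}^{166} X_i, where X_i = 1_{π(i) > i}.
For each fixed i, π(i) is uniform over {1, …, 166} (marginal of a uniform permutation), so P[π(i) > i] = (n − i)/n. Summing: Σ_{i=1}^{166} (n − i)/n = (0 + 1 + … + 165)/166 = 166(166 − 1)/(2·166) = (166 − 1)/2.
Hence E[X] = Σ_{i=1}^{166} (166 − i)/166 = 165/2 ≈ 82.500.

E[X] = 165/2 = 82.500.


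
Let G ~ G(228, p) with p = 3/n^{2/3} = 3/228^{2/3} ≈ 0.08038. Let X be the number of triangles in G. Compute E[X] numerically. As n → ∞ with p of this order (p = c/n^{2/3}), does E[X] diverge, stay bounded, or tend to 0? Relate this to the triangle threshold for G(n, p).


Number of potential triangles: C(228, 3) = 1949476.
Each occurs with probability p³ ≈ (0.08038)³ ≈ 5.193906e-04.
By linearity: E[X] = C(228, 3)·p³ ≈ 1949476 · 5.193906e-04 ≈ 1012.5395.
Since α = 2/3 < 1, p = c/n^{2/3} ≫ 1/n is above the triangle threshold p ~ 1/n. Asymptotically E[X] ~ (c³/6)·n^{3(1−α)} = (3³/6)·n^{1} → ∞; triangles are abundant w.h.p.

E[X] ≈ 1012.5395; in regime p = Θ(1/n^{2/3}) E[X] diverges (above the triangle threshold p ~ 1/n).


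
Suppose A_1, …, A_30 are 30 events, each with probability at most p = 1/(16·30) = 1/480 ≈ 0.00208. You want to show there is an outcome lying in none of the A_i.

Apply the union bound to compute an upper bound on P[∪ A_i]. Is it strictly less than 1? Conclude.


Union bound: P[∪_{i=1}^{30} A_i] ≤ Σ_i P[A_i] ≤ 30·p = 30·(1/480) = 1/16.
Numerically: 1/16 ≈ 0.06250.
Is 1/16 < 1? YES.
Since P[∪ A_i] ≤ 1/16 < 1, the complement has P[∩ A_i^c] ≥ 1 − 1/16 = 15/16 > 0, so some outcome avoids every A_i.

30·p = 1/16 ≈ 0.06250; existence CERTIFIED by the union bound.


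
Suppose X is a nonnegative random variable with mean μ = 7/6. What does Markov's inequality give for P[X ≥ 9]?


μ = E[X] = 7/6, a = 9.
Markov: P[X ≥ 9] ≤ μ/a = (7/6)/9 = 7/54.
Numerically: ≈ 0.129630.
(Since a = 9 > μ = 1.166667, the bound 7/54 is < 1 and informative.)

P[X ≥ 9] ≤ 7/54 ≈ 0.129630.


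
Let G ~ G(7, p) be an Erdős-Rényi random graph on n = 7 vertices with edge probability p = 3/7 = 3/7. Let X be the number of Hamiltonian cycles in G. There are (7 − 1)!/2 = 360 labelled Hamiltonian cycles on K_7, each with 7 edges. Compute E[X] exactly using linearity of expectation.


K_7 has (7 − 1)!/2 = 360 labelled Hamiltonian cycles.
For each such Hamiltonian cycle H, let X_H = 1 if all 7 edges of H are present in G. Then P[X_H = 1] = p^{7} = (3/7)^{7} = 2187/823543.
Summing the indicators: E[X] = Σ_H E[X_H] = 360 · p^{7} = 360 · 2187/823543 = 787320/823543.
Numerically: E[X] ≈ 0.95602.

E[X] = 360 · (3/7)^{7} = 787320/823543 ≈ 0.95602.


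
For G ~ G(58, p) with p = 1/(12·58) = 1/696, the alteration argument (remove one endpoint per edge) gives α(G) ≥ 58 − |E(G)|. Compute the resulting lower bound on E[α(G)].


E[|E(G)|] = C(58, 2)·p = 1653 · (1/696) = 19/8.
E[α(G)] ≥ n − E[|E(G)|] = 58 − 19/8 = 445/8.
Numerically: ≈ 55.6250.
(This is only a lower bound; the true E[α(G)] may be larger.)

E[α(G)] ≥ 445/8 ≈ 55.6250.


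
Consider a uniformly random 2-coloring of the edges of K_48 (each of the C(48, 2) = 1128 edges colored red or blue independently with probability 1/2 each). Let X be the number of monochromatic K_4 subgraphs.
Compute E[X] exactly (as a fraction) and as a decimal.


Let X = Σ_S X_S over the C(48, 4) = 194580 subsets S of size 4, where X_S = 1 if the K_4 on S is monochromatic.
For a fixed S, the K_4 on S has C(4, 2) = 6 edges. P[all 6 edges red] = (1/2)^6, and likewise for blue, so P[monochromatic] = 2·(1/2)^6 = 2^{1 − 6} = 1/32.
By linearity: E[X] = C(48, 4) · 2^{1 − 6} = 194580 · 1/32 = 48645/8.
Numerically: E[X] ≈ 6080.625000.

E[X] = C(48,4)·2^(1−C(4,2)) = 48645/8 ≈ 6080.625000.


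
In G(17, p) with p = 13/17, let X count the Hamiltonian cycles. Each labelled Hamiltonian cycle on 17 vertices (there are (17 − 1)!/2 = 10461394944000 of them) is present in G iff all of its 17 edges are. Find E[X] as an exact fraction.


K_17 has (17 − 1)!/2 = 10461394944000 labelled Hamiltonian cycles.
For each such Hamiltonian cycle H, let X_H = 1 if all 17 edges of H are present in G. Then P[X_H = 1] = p^{17} = (13/17)^{17} = 8650415919381337933/827240261886336764177.
By linearity: E[X] = Σ_H E[X_H] = 10461394944000 · p^{17} = 10461394944000 · 8650415919381337933/827240261886336764177 = 90495417362513040260241610752000/827240261886336764177.
Numerically: E[X] ≈ 1.09e+11.

E[X] = 10461394944000 · (13/17)^{17} = 90495417362513040260241610752000/827240261886336764177 ≈ 1.09e+11.


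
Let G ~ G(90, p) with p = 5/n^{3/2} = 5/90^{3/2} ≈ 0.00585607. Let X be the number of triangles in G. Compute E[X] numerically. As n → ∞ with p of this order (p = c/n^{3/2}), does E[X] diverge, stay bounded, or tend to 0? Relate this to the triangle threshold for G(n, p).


Number of potential triangles: C(90, 3) = 117480.
Each occurs with probability p³ ≈ (0.00585607)³ ≈ 2.00825437e-07.
By linearity: E[X] = C(90, 3)·p³ ≈ 117480 · 2.00825437e-07 ≈ 0.023593.
Since α = 3/2 > 1, p = c/n^{3/2} = o(1/n) is below the triangle threshold p ~ 1/n. Asymptotically E[X] ~ (c³/6)·n^{3(1−α)} = (5³/6)·n^{-1.5} → 0, so by Markov's inequality G has no triangles w.h.p.

E[X] ≈ 0.023593; in regime p = Θ(1/n^{3/2}) E[X] tends to 0 (below the triangle threshold p ~ 1/n).


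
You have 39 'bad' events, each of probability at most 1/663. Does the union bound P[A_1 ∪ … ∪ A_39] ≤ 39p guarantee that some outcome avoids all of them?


Union bound: P[∪_{i=1}^{39} A_i] ≤ Σ_i P[A_i] ≤ 39·p = 39·(1/663) = 1/17.
Numerically: 1/17 ≈ 0.058824.
Is 1/17 < 1? YES.
Since P[∪ A_i] ≤ 1/17 < 1, the complement has P[∩ A_i^c] ≥ 1 − 1/17 = 16/17 > 0, so some outcome avoids every A_i.

39·p = 1/17 ≈ 0.058824; existence CERTIFIED by the union bound.


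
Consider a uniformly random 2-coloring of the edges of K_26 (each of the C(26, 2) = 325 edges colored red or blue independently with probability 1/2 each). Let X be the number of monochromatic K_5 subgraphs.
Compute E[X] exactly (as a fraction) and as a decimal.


Let X = Σ_S X_S over the C(26, 5) = 65780 subsets S of size 5, where X_S = 1 if the K_5 on S is monochromatic.
For a fixed S, the K_5 on S has C(5, 2) = 10 edges. P[all 10 edges red] = (1/2)^10, and likewise for blue, so P[monochromatic] = 2·(1/2)^10 = 2^{1 − 10} = 1/512.
By linearity: E[X] = C(26, 5) · 2^{1 − 10} = 65780 · 1/512 = 16445/128.
Numerically: E[X] ≈ 128.477.

E[X] = C(26,5)·2^(1−C(5,2)) = 16445/128 ≈ 128.477.


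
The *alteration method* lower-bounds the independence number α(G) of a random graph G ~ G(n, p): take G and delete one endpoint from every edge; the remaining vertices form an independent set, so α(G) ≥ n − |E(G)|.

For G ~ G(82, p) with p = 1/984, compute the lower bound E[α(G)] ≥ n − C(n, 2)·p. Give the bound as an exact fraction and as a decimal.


E[|E(G)|] = C(82, 2)·p = 3321 · (1/984) = 27/8.
E[α(G)] ≥ n − E[|E(G)|] = 82 − 27/8 = 629/8.
Numerically: ≈ 78.6250.
(This is only a lower bound; the true E[α(G)] may be larger.)

E[α(G)] ≥ 629/8 ≈ 78.6250.


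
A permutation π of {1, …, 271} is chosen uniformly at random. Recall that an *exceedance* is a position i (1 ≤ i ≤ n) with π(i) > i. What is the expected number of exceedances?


Write X = Σ_{i=1}^{271} X_i, where X_i = 1_{π(i) > i}.
For each fixed i, π(i) is uniform over {1, …, 271} (marginal of a uniform permutation), so P[π(i) > i] = (n − i)/n. Summing: Σ_{i=1}^{271} (n − i)/n = (0 + 1 + … + 270)/271 = 271(271 − 1)/(2·271) = (271 − 1)/2.
Hence E[X] = Σ_{i=1}^{271} (271 − i)/271 = 135 ≈ 135.00000.

E[X] = 135 = 135.00000.


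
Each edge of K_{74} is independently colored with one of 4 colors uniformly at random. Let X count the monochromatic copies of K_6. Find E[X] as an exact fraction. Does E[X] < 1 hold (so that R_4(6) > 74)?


E[X] = C(74, 6) · 4^{1 − 15} = 185250786 · 4^{−14} = 185250786/268435456.
As a reduced fraction: E[X] = 92625393/134217728 ≈ 0.690113.
Is E[X] < 1? YES.
Since E[X] < 1, there exists a 4-coloring of K_{74} with no monochromatic K_6; hence R_4(6) > 74.

E[X] = 92625393/134217728 ≈ 0.690113; E[X] < 1, so R_4(6) > 74.


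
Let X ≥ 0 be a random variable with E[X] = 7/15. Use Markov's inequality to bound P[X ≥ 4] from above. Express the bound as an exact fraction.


μ = E[X] = 7/15, a = 4.
Markov: P[X ≥ 4] ≤ μ/a = (7/15)/4 = 7/60.
Numerically: ≈ 0.117.
(Since a = 4 > μ = 0.467, the bound 7/60 is < 1 and informative.)

P[X ≥ 4] ≤ 7/60 ≈ 0.117.


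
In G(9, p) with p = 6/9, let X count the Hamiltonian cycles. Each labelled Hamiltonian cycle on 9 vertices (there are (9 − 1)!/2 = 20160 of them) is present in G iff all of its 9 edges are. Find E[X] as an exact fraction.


K_9 has (9 − 1)!/2 = 20160 labelled Hamiltonian cycles.
For each such Hamiltonian cycle H, let X_H = 1 if all 9 edges of H are present in G. Then P[X_H = 1] = p^{9} = (2/3)^{9} = 512/19683.
Summing the indicators: E[X] = Σ_H E[X_H] = 20160 · p^{9} = 20160 · 512/19683 = 1146880/2187.
Numerically: E[X] ≈ 524.408.

E[X] = 20160 · (2/3)^{9} = 1146880/2187 ≈ 524.408.


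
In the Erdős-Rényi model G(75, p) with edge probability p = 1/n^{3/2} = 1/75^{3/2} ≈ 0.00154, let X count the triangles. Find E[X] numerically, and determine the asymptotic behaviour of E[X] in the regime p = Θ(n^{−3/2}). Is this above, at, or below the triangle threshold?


Number of potential triangles: C(75, 3) = 67525.
Each occurs with probability p³ ≈ (0.00154)³ ≈ 3.649424e-09.
By linearity: E[X] = C(75, 3)·p³ ≈ 67525 · 3.649424e-09 ≈ 0.0002.
Since α = 3/2 > 1, p = c/n^{3/2} = o(1/n) is below the triangle threshold p ~ 1/n. Asymptotically E[X] ~ (c³/6)·n^{3(1−α)} = (1³/6)·n^{-1.5} → 0, so by Markov's inequality G has no triangles w.h.p.

E[X] ≈ 0.0002; in regime p = Θ(1/n^{3/2}) E[X] tends to 0 (below the triangle threshold p ~ 1/n).


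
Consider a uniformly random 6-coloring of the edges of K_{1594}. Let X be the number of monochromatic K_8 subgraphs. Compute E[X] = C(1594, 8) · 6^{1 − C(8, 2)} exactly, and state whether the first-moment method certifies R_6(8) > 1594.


E[X] = C(1594, 8) · 6^{1 − 28} = 1015652773590544255167 · 6^{−27} = 1015652773590544255167/1023490369077469249536.
As a reduced fraction: E[X] = 37616769392242379821/37907050706572935168 ≈ 0.99234.
Is E[X] < 1? YES.
Since E[X] < 1, there exists a 6-coloring of K_{1594} with no monochromatic K_8; hence R_6(8) > 1594.

E[X] = 37616769392242379821/37907050706572935168 ≈ 0.99234; E[X] < 1, so R_6(8) > 1594.


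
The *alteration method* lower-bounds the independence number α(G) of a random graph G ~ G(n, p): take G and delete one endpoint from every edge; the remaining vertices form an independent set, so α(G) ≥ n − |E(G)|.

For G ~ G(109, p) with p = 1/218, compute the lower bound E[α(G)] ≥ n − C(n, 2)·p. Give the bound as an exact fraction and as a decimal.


E[|E(G)|] = C(109, 2)·p = 5886 · (1/218) = 27.
E[α(G)] ≥ n − E[|E(G)|] = 109 − 27 = 82.
Numerically: ≈ 82.000.
(This is only a lower bound; the true E[α(G)] may be larger.)

E[α(G)] ≥ 82 ≈ 82.000.


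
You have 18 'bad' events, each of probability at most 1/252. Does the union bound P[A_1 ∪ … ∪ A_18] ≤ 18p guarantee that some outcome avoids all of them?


Union bound: P[∪_{i=1}^{18} A_i] ≤ Σ_i P[A_i] ≤ 18·p = 18·(1/252) = 1/14.
Numerically: 1/14 ≈ 0.0714.
Is 1/14 < 1? YES.
Since P[∪ A_i] ≤ 1/14 < 1, the complement has P[∩ A_i^c] ≥ 1 − 1/14 = 13/14 > 0, so some outcome avoids every A_i.

18·p = 1/14 ≈ 0.0714; existence CERTIFIED by the union bound.


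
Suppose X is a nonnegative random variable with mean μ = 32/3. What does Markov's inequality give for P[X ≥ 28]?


μ = E[X] = 32/3, a = 28.
Markov: P[X ≥ 28] ≤ μ/a = (32/3)/28 = 8/21.
Numerically: ≈ 0.3810.
(Since a = 28 > μ = 10.6667, the bound 8/21 is < 1 and informative.)

P[X ≥ 28] ≤ 8/21 ≈ 0.3810.


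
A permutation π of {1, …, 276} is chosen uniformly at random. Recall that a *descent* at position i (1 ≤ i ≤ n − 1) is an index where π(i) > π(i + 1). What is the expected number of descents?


Write X = Σ X_I over i = 1, …, 275, with X_I the indicator of one descent.
There are 275 indicators.
For each fixed i, the pair (π(i), π(i+1)) is a uniformly random ordered pair of distinct values from {1, …, 276}; by symmetry P[π(i) > π(i+1)] = 1/2.
By linearity: E[X] = 275 · (1/2) = (276 − 1) · (1/2) = 275/2 ≈ 137.500000.

E[X] = 275/2 = 137.500000.


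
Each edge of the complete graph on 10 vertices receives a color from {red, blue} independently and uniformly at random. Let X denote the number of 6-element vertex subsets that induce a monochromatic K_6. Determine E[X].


Let X = Σ_S X_S over the C(10, 6) = 210 subsets S of size 6, where X_S = 1 if the K_6 on S is monochromatic.
For a fixed S, the K_6 on S has C(6, 2) = 15 edges. P[all 15 edges red] = (1/2)^15, and likewise for blue, so P[monochromatic] = 2·(1/2)^15 = 2^{1 − 15} = 1/16384.
Summing: E[X] = C(10, 6) · 2^{1 − 15} = 210 · 1/16384 = 105/8192.
Numerically: E[X] ≈ 0.012817.

E[X] = C(10,6)·2^(1−C(6,2)) = 105/8192 ≈ 0.012817.


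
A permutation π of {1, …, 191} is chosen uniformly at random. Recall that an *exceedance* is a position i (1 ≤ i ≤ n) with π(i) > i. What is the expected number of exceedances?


Write X = Σ_{i=1}^{191} X_i, where X_i = 1_{π(i) > i}.
For each fixed i, π(i) is uniform over {1, …, 191} (marginal of a uniform permutation), so P[π(i) > i] = (n − i)/n. Summing: Σ_{i=1}^{191} (n − i)/n = (0 + 1 + … + 190)/191 = 191(191 − 1)/(2·191) = (191 − 1)/2.
Hence E[X] = Σ_{i=1}^{191} (191 − i)/191 = 95 ≈ 95.0000.

E[X] = 95 = 95.0000.


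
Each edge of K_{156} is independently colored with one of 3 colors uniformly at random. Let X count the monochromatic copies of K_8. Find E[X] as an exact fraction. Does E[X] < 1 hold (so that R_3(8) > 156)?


E[X] = C(156, 8) · 3^{1 − 28} = 7248464019225 · 3^{−27} = 7248464019225/7625597484987.
As a reduced fraction: E[X] = 805384891025/847288609443 ≈ 0.950544.
Is E[X] < 1? YES.
Since E[X] < 1, there exists a 3-coloring of K_{156} with no monochromatic K_8; hence R_3(8) > 156.

E[X] = 805384891025/847288609443 ≈ 0.950544; E[X] < 1, so R_3(8) > 156.


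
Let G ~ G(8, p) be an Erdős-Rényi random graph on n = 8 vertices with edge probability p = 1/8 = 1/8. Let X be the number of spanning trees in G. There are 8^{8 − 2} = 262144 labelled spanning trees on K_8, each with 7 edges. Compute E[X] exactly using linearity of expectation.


K_8 has 8^{8 − 2} = 262144 labelled spanning trees.
For each such spanning tree H, let X_H = 1 if all 7 edges of H are present in G. Then P[X_H = 1] = p^{7} = (1/8)^{7} = 1/2097152.
By linearity: E[X] = Σ_H E[X_H] = 262144 · p^{7} = 262144 · 1/2097152 = 1/8.
Numerically: E[X] ≈ 0.125.

E[X] = 262144 · (1/8)^{7} = 1/8 ≈ 0.125.


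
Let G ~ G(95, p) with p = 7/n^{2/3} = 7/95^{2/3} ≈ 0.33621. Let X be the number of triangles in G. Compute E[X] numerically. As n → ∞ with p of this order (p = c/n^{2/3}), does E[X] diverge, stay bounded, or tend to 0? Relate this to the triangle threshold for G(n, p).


Number of potential triangles: C(95, 3) = 138415.
Each occurs with probability p³ ≈ (0.33621)³ ≈ 3.8005540e-02.
By linearity: E[X] = C(95, 3)·p³ ≈ 138415 · 3.8005540e-02 ≈ 5260.53684.
Since α = 2/3 < 1, p = c/n^{2/3} ≫ 1/n is above the triangle threshold p ~ 1/n. Asymptotically E[X] ~ (c³/6)·n^{3(1−α)} = (7³/6)·n^{1} → ∞; triangles are abundant w.h.p.

E[X] ≈ 5260.53684; in regime p = Θ(1/n^{2/3}) E[X] diverges (above the triangle threshold p ~ 1/n).


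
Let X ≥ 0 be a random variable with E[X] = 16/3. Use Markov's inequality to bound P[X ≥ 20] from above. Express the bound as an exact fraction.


μ = E[X] = 16/3, a = 20.
Markov: P[X ≥ 20] ≤ μ/a = (16/3)/20 = 4/15.
Numerically: ≈ 0.267.
(Since a = 20 > μ = 5.333, the bound 4/15 is < 1 and informative.)

P[X ≥ 20] ≤ 4/15 ≈ 0.267.


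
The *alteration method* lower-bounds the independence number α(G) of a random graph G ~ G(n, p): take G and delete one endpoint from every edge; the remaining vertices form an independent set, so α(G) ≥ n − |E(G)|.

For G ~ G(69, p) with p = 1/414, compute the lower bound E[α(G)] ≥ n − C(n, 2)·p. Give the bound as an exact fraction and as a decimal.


E[|E(G)|] = C(69, 2)·p = 2346 · (1/414) = 17/3.
E[α(G)] ≥ n − E[|E(G)|] = 69 − 17/3 = 190/3.
Numerically: ≈ 63.333333.
(This is only a lower bound; the true E[α(G)] may be larger.)

E[α(G)] ≥ 190/3 ≈ 63.333333.


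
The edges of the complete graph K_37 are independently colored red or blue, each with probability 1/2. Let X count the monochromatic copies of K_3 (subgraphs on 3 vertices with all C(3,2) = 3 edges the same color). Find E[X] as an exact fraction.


Let X = Σ_S X_S over the C(37, 3) = 7770 subsets S of size 3, where X_S = 1 if the K_3 on S is monochromatic.
For a fixed S, the K_3 on S has C(3, 2) = 3 edges. P[all 3 edges red] = (1/2)^3, and likewise for blue, so P[monochromatic] = 2·(1/2)^3 = 2^{1 − 3} = 1/4.
By linearity of expectation: E[X] = C(37, 3) · 2^{1 − 3} = 7770 · 1/4 = 3885/2.
Numerically: E[X] ≈ 1942.5000.

E[X] = C(37,3)·2^(1−C(3,2)) = 3885/2 ≈ 1942.5000.


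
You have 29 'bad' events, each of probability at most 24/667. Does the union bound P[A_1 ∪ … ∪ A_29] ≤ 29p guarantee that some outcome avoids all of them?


Union bound: P[∪_{i=1}^{29} A_i] ≤ Σ_i P[A_i] ≤ 29·p = 29·(24/667) = 24/23.
Numerically: 24/23 ≈ 1.0434783.
Is 24/23 < 1? NO.
Since the bound 24/23 is ≥ 1, the union bound is uninformative here; it does NOT by itself certify existence.

29·p = 24/23 ≈ 1.0434783; existence NOT certified by the union bound.


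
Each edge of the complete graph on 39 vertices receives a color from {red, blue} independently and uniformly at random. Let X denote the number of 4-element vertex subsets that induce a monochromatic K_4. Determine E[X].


Let X = Σ_S X_S over the C(39, 4) = 82251 subsets S of size 4, where X_S = 1 if the K_4 on S is monochromatic.
For a fixed S, the K_4 on S has C(4, 2) = 6 edges. P[all 6 edges red] = (1/2)^6, and likewise for blue, so P[monochromatic] = 2·(1/2)^6 = 2^{1 − 6} = 1/32.
Summing: E[X] = C(39, 4) · 2^{1 − 6} = 82251 · 1/32 = 82251/32.
Numerically: E[X] ≈ 2570.344.

E[X] = C(39,4)·2^(1−C(4,2)) = 82251/32 ≈ 2570.344.


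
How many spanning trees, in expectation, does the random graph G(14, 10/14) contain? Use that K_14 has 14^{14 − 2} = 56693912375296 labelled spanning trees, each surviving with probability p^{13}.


K_14 has 14^{14 − 2} = 56693912375296 labelled spanning trees.
For each such spanning tree H, let X_H = 1 if all 13 edges of H are present in G. Then P[X_H = 1] = p^{13} = (5/7)^{13} = 1220703125/96889010407.
Summing the indicators: E[X] = Σ_H E[X_H] = 56693912375296 · p^{13} = 56693912375296 · 1220703125/96889010407 = 5000000000000/7.
Numerically: E[X] ≈ 7.14e+11.

E[X] = 56693912375296 · (5/7)^{13} = 5000000000000/7 ≈ 7.14e+11.


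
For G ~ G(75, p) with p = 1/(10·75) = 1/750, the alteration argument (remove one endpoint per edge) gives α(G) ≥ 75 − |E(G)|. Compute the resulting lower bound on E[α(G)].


E[|E(G)|] = C(75, 2)·p = 2775 · (1/750) = 37/10.
E[α(G)] ≥ n − E[|E(G)|] = 75 − 37/10 = 713/10.
Numerically: ≈ 71.300.
(This is only a lower bound; the true E[α(G)] may be larger.)

E[α(G)] ≥ 713/10 ≈ 71.300.


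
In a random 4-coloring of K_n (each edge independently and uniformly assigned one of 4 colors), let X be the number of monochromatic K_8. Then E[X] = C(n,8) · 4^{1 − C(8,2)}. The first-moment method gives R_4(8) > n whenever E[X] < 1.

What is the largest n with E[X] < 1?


We need C(n, 8) · 4^{1 − 28} < 1, i.e. C(n, 8) < 4^{28 − 1} = 18014398509481984.
Check values of n near the boundary:
  n = 407: C(407, 8) = 17424959239309050; 17424959239309050 < 18014398509481984? YES
  n = 408: C(408, 8) = 17773458424095231; 17773458424095231 < 18014398509481984? YES
  n = 409: C(409, 8) = 18128041135797879; 18128041135797879 < 18014398509481984? NO
  n = 410: C(410, 8) = 18488798173326195; 18488798173326195 < 18014398509481984? NO
The largest n with C(n, 8) < 18014398509481984 is n = 408 (where E[X] = 17773458424095231/18014398509481984 ≈ 0.9866). Hence R_4(8) > 408, i.e. R_4(8) ≥ 409.

Largest n = 408; hence R_4(8) > 408.


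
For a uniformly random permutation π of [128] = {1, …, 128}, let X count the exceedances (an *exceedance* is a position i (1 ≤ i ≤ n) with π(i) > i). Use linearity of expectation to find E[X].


Write X = Σ_{i=1}^{128} X_i, where X_i = 1_{π(i) > i}.
For each fixed i, π(i) is uniform over {1, …, 128} (marginal of a uniform permutation), so P[π(i) > i] = (n − i)/n. Summing: Σ_{i=1}^{128} (n − i)/n = (0 + 1 + … + 127)/128 = 128(128 − 1)/(2·128) = (128 − 1)/2.
Hence E[X] = Σ_{i=1}^{128} (128 − i)/128 = 127/2 ≈ 63.5000.

E[X] = 127/2 = 63.5000.


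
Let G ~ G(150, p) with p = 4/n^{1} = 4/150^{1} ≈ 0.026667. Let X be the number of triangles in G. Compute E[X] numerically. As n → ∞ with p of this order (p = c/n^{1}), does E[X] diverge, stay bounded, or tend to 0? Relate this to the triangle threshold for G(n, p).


Number of potential triangles: C(150, 3) = 551300.
Each occurs with probability p³ ≈ (0.026667)³ ≈ 1.8962963e-05.
By linearity: E[X] = C(150, 3)·p³ ≈ 551300 · 1.8962963e-05 ≈ 10.45428.
Here α = 1, so p = 4/n is exactly at the triangle threshold p ~ 1/n. Asymptotically E[X] → c³/6 = 4³/6 = 32/3 ≈ 10.66667, a bounded constant. In this regime the triangle count is asymptotically Poisson(c³/6).

E[X] ≈ 10.45428; in regime p = Θ(1/n^{1}) E[X] stays bounded (at the triangle threshold p ~ 1/n).


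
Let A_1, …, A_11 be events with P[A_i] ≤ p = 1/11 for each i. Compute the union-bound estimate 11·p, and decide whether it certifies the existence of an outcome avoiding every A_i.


Union bound: P[∪_{i=1}^{11} A_i] ≤ Σ_i P[A_i] ≤ 11·p = 11·(1/11) = 1.
Numerically: 1 ≈ 1.00000.
Is 1 < 1? NO.
Since the bound 1 is ≥ 1, the union bound is uninformative here; it does NOT by itself certify existence.

11·p = 1 ≈ 1.00000; existence NOT certified by the union bound.


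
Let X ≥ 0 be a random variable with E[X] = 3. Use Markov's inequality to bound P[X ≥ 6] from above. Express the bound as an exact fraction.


μ = E[X] = 3, a = 6.
Markov: P[X ≥ 6] ≤ μ/a = (3)/6 = 1/2.
Numerically: ≈ 0.500.
(Since a = 6 > μ = 3.000, the bound 1/2 is < 1 and informative.)

P[X ≥ 6] ≤ 1/2 ≈ 0.500.


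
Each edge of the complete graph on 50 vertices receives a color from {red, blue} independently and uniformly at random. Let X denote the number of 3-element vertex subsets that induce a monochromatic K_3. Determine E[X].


Let X = Σ_S X_S over the C(50, 3) = 19600 subsets S of size 3, where X_S = 1 if the K_3 on S is monochromatic.
For a fixed S, the K_3 on S has C(3, 2) = 3 edges. P[all 3 edges red] = (1/2)^3, and likewise for blue, so P[monochromatic] = 2·(1/2)^3 = 2^{1 − 3} = 1/4.
By linearity of expectation: E[X] = C(50, 3) · 2^{1 − 3} = 19600 · 1/4 = 4900.
Numerically: E[X] ≈ 4900.000.

E[X] = C(50,3)·2^(1−C(3,2)) = 4900 ≈ 4900.000.


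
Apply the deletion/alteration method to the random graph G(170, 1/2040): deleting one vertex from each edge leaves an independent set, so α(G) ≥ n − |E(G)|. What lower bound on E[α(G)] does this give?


E[|E(G)|] = C(170, 2)·p = 14365 · (1/2040) = 169/24.
E[α(G)] ≥ n − E[|E(G)|] = 170 − 169/24 = 3911/24.
Numerically: ≈ 162.958333.
(This is only a lower bound; the true E[α(G)] may be larger.)

E[α(G)] ≥ 3911/24 ≈ 162.958333.


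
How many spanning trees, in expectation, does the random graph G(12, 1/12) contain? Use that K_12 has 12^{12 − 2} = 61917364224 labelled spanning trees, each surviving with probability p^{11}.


K_12 has 12^{12 − 2} = 61917364224 labelled spanning trees.
For each such spanning tree H, let X_H = 1 if all 11 edges of H are present in G. Then P[X_H = 1] = p^{11} = (1/12)^{11} = 1/743008370688.
By linearity of expectation: E[X] = Σ_H E[X_H] = 61917364224 · p^{11} = 61917364224 · 1/743008370688 = 1/12.
Numerically: E[X] ≈ 0.083333.

E[X] = 61917364224 · (1/12)^{11} = 1/12 ≈ 0.083333.


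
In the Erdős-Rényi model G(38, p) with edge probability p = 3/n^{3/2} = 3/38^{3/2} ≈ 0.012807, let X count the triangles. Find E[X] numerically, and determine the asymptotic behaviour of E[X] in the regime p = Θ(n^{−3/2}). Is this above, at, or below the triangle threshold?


Number of potential triangles: C(38, 3) = 8436.
Each occurs with probability p³ ≈ (0.012807)³ ≈ 2.1005720e-06.
By linearity: E[X] = C(38, 3)·p³ ≈ 8436 · 2.1005720e-06 ≈ 0.01772.
Since α = 3/2 > 1, p = c/n^{3/2} = o(1/n) is below the triangle threshold p ~ 1/n. Asymptotically E[X] ~ (c³/6)·n^{3(1−α)} = (3³/6)·n^{-1.5} → 0, so by Markov's inequality G has no triangles w.h.p.

E[X] ≈ 0.01772; in regime p = Θ(1/n^{3/2}) E[X] tends to 0 (below the triangle threshold p ~ 1/n).


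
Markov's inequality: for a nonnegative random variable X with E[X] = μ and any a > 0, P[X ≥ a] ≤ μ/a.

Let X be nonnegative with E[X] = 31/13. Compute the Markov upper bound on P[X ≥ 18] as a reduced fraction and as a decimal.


μ = E[X] = 31/13, a = 18.
Markov: P[X ≥ 18] ≤ μ/a = (31/13)/18 = 31/234.
Numerically: ≈ 0.132479.
(Since a = 18 > μ = 2.384615, the bound 31/234 is < 1 and informative.)

P[X ≥ 18] ≤ 31/234 ≈ 0.132479.


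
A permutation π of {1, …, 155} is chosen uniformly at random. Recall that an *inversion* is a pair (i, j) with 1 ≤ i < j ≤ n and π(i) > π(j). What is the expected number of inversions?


Write X = Σ X_I over the C(155, 2) = 11935 pairs i < j, with X_I the indicator of one inversion.
There are 11935 indicators.
For each fixed pair i < j, the values π(i) and π(j) are two distinct elements of {1, …, 155} in uniformly random order; by symmetry P[π(i) > π(j)] = 1/2.
By linearity: E[X] = 11935 · (1/2) = C(155, 2) · (1/2) = 11935/2 = 11935/2 ≈ 5967.500.

E[X] = 11935/2 = 5967.500.


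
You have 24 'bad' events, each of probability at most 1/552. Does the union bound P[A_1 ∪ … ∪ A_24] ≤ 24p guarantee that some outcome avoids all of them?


Union bound: P[∪_{i=1}^{24} A_i] ≤ Σ_i P[A_i] ≤ 24·p = 24·(1/552) = 1/23.
Numerically: 1/23 ≈ 0.043478.
Is 1/23 < 1? YES.
Since P[∪ A_i] ≤ 1/23 < 1, the complement has P[∩ A_i^c] ≥ 1 − 1/23 = 22/23 > 0, so some outcome avoids every A_i.

24·p = 1/23 ≈ 0.043478; existence CERTIFIED by the union bound.


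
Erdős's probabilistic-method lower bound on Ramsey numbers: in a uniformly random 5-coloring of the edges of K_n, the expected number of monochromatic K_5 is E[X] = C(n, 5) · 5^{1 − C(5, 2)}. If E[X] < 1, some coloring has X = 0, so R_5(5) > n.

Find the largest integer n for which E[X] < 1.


We need C(n, 5) · 5^{1 − 10} < 1, i.e. C(n, 5) < 5^{10 − 1} = 1953125.
Check values of n near the boundary:
  n = 44: C(44, 5) = 1086008; 1086008 < 1953125? YES
  n = 45: C(45, 5) = 1221759; 1221759 < 1953125? YES
  n = 46: C(46, 5) = 1370754; 1370754 < 1953125? YES
  n = 47: C(47, 5) = 1533939; 1533939 < 1953125? YES
  n = 48: C(48, 5) = 1712304; 1712304 < 1953125? YES
  n = 49: C(49, 5) = 1906884; 1906884 < 1953125? YES
  n = 50: C(50, 5) = 2118760; 2118760 < 1953125? NO
  n = 51: C(51, 5) = 2349060; 2349060 < 1953125? NO
  n = 52: C(52, 5) = 2598960; 2598960 < 1953125? NO
The largest n with C(n, 5) < 1953125 is n = 49 (where E[X] = 1906884/1953125 ≈ 0.976325). Hence R_5(5) > 49, i.e. R_5(5) ≥ 50.

Largest n = 49; hence R_5(5) > 49.


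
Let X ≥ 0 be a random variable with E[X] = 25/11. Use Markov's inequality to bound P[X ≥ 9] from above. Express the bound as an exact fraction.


μ = E[X] = 25/11, a = 9.
Markov: P[X ≥ 9] ≤ μ/a = (25/11)/9 = 25/99.
Numerically: ≈ 0.252525.
(Since a = 9 > μ = 2.272727, the bound 25/99 is < 1 and informative.)

P[X ≥ 9] ≤ 25/99 ≈ 0.252525.


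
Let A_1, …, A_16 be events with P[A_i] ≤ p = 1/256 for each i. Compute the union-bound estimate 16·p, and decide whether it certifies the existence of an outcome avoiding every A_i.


Union bound: P[∪_{i=1}^{16} A_i] ≤ Σ_i P[A_i] ≤ 16·p = 16·(1/256) = 1/16.
Numerically: 1/16 ≈ 0.0625000.
Is 1/16 < 1? YES.
Since P[∪ A_i] ≤ 1/16 < 1, the complement has P[∩ A_i^c] ≥ 1 − 1/16 = 15/16 > 0, so some outcome avoids every A_i.

16·p = 1/16 ≈ 0.0625000; existence CERTIFIED by the union bound.


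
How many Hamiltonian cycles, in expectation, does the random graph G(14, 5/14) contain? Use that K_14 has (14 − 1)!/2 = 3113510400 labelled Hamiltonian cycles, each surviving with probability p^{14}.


K_14 has (14 − 1)!/2 = 3113510400 labelled Hamiltonian cycles.
For each such Hamiltonian cycle H, let X_H = 1 if all 14 edges of H are present in G. Then P[X_H = 1] = p^{14} = (5/14)^{14} = 6103515625/11112006825558016.
By linearity: E[X] = Σ_H E[X_H] = 3113510400 · p^{14} = 3113510400 · 6103515625/11112006825558016 = 5302276611328125/3100448333024.
Numerically: E[X] ≈ 1.71e+03.

E[X] = 3113510400 · (5/14)^{14} = 5302276611328125/3100448333024 ≈ 1.71e+03.


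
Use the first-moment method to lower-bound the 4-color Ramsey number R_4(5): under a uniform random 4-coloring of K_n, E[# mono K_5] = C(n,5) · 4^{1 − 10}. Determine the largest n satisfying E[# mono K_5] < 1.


We need C(n, 5) · 4^{1 − 10} < 1, i.e. C(n, 5) < 4^{10 − 1} = 262144.
Check values of n near the boundary:
  n = 30: C(30, 5) = 142506; 142506 < 262144? YES
  n = 31: C(31, 5) = 169911; 169911 < 262144? YES
  n = 32: C(32, 5) = 201376; 201376 < 262144? YES
  n = 33: C(33, 5) = 237336; 237336 < 262144? YES
  n = 34: C(34, 5) = 278256; 278256 < 262144? NO
  n = 35: C(35, 5) = 324632; 324632 < 262144? NO
The largest n with C(n, 5) < 262144 is n = 33 (where E[X] = 29667/32768 ≈ 0.9054). Hence R_4(5) > 33, i.e. R_4(5) ≥ 34.

Largest n = 33; hence R_4(5) > 33.


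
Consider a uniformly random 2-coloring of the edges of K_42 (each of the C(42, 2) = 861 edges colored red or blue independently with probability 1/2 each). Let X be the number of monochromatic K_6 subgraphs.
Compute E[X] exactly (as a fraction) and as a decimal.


Let X = Σ_S X_S over the C(42, 6) = 5245786 subsets S of size 6, where X_S = 1 if the K_6 on S is monochromatic.
For a fixed S, the K_6 on S has C(6, 2) = 15 edges. P[all 15 edges red] = (1/2)^15, and likewise for blue, so P[monochromatic] = 2·(1/2)^15 = 2^{1 − 15} = 1/16384.
By linearity of expectation: E[X] = C(42, 6) · 2^{1 − 15} = 5245786 · 1/16384 = 2622893/8192.
Numerically: E[X] ≈ 320.177368.

E[X] = C(42,6)·2^(1−C(6,2)) = 2622893/8192 ≈ 320.177368.
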